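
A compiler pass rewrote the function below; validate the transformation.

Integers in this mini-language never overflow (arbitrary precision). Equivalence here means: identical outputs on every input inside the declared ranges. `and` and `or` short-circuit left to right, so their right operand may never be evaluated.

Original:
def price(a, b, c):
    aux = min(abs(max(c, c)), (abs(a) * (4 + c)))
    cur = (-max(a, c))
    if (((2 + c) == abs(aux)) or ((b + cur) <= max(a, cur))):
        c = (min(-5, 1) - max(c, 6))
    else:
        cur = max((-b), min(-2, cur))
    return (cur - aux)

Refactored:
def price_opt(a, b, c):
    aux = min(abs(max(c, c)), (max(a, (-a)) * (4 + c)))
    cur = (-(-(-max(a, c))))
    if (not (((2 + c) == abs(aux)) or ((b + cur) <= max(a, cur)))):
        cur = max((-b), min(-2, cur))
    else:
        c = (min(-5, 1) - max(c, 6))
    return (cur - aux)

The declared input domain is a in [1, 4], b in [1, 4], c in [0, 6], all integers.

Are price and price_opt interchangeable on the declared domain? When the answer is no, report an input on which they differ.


Equivalent — the differences include boolean connective usage differs, plus min/max/abs usage differs, yet no declared input distinguishes the two.
Tracing a=2, b=2, c=5: price: aux = 5; cur = -5; (((2 + c) == abs(aux)) or ((b + cur) <= max(a, cur))) -> true; c = -11; return -10 | price_opt: aux = 5; cur = -5; (not (((2 + c) == abs(aux)) or ((b + cur) <= max(a, cur)))) -> false; c = -11; return -10 — matching result -10.
Checked all 112 inputs in the declared domain: the outputs agree on every one.
verdict: equivalent


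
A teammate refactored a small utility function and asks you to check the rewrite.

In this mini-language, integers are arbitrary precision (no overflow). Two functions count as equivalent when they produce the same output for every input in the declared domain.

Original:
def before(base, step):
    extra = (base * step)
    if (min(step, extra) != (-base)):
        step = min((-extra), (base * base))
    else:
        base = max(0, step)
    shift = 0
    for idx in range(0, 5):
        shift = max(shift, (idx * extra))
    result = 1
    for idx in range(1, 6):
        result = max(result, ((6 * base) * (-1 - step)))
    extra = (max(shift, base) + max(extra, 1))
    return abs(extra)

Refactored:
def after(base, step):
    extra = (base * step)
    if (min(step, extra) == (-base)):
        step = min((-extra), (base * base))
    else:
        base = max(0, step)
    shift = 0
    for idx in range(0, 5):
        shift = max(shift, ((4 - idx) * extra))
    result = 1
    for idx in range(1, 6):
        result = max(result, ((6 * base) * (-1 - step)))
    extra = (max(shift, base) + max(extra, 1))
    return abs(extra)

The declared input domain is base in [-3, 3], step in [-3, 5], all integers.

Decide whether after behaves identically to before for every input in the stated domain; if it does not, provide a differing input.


Try base=-3, step=1.
before: extra := -3 | (min(step, extra) != (-base)): true | step := 3 | shift := 0 | iter idx=0: | shift := 0 | iter idx=1: | shift := 0 | iter idx=2: | shift := 0 | iter idx=3: | shift := 0 | iter idx=4: | shift := 0 | result := 1 | iter idx=1: | result := 72 | iter idx=2: | result := 72 | iter idx=3: | result := 72 | iter idx=4: | result := 72 | iter idx=5: | result := 72 | extra := 1 | result 1
after: extra := -3 | (min(step, extra) == (-base)): false | base := 1 | shift := 0 | iter idx=0: | shift := 0 | iter idx=1: | shift := 0 | iter idx=2: | shift := 0 | iter idx=3: | shift := 0 | iter idx=4: | shift := 0 | result := 1 | iter idx=1: | result := 1 | iter idx=2: | result := 1 | iter idx=3: | result := 1 | iter idx=4: | result := 1 | iter idx=5: | result := 1 | extra := 2 | result 2
1 vs 2 — the two versions disagree here.
verdict: not equivalent; witness: base=-3, step=1


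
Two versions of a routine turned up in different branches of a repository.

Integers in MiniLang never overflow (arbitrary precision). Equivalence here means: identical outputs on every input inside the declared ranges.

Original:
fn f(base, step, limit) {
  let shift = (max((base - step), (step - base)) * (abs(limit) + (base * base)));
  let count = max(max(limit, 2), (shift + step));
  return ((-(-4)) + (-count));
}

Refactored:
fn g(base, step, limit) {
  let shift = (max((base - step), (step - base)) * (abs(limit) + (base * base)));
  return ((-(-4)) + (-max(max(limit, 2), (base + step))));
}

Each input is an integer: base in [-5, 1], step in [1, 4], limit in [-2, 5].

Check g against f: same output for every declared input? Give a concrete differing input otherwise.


At base=-5, step=1, limit=-2: f gives -159, g gives 2.
verdict: not equivalent; witness: base=-5, step=1, limit=-2


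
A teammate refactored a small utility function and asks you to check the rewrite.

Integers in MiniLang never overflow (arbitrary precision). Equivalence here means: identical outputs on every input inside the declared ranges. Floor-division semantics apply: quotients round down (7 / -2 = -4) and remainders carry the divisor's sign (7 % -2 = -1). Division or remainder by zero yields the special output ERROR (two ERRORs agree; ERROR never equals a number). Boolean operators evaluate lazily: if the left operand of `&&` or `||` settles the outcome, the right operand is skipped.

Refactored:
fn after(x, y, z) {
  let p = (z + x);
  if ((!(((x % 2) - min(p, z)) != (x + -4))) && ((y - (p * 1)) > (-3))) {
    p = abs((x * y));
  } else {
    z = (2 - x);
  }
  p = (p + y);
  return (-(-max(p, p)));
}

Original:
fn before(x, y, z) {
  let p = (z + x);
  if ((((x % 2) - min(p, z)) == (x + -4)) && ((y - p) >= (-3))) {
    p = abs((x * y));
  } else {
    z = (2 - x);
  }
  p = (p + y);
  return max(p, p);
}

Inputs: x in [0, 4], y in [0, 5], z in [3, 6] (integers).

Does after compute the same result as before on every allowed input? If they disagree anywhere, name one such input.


At x=0, y=1, z=4: before gives 1, after gives 5.
verdict: not equivalent; witness: x=0, y=1, z=4


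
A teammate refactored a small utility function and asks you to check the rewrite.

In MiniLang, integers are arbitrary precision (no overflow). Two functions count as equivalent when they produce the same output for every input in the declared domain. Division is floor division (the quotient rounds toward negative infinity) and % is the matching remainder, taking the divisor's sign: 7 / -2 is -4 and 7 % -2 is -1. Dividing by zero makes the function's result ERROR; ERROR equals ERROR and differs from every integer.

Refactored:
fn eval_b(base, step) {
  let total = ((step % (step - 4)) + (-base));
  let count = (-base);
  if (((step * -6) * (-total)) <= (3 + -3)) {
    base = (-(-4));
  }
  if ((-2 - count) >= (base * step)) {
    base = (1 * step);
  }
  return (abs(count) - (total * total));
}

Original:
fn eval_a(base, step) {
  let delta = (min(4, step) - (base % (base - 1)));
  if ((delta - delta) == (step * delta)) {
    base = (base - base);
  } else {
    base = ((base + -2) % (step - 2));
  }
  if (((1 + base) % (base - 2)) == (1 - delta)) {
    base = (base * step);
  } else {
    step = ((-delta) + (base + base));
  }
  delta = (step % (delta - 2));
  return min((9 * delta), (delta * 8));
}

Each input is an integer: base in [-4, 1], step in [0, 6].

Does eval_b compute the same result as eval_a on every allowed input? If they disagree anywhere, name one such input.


These are not equivalent — on base=-4, step=0 the outputs split (0 vs -12).
eval_a: delta := 4 | ((delta - delta) == (step * delta)): true | base := 0 | (((1 + base) % (base - 2)) == (1 - delta)): false | step := -4 | delta := 0 | result 0
eval_b: total := 4 | count := 4 | (((step * -6) * (-total)) <= (3 + -3)): true | base := 4 | ((-2 - count) >= (base * step)): false | result -12
verdict: not equivalent; witness: base=-4, step=0


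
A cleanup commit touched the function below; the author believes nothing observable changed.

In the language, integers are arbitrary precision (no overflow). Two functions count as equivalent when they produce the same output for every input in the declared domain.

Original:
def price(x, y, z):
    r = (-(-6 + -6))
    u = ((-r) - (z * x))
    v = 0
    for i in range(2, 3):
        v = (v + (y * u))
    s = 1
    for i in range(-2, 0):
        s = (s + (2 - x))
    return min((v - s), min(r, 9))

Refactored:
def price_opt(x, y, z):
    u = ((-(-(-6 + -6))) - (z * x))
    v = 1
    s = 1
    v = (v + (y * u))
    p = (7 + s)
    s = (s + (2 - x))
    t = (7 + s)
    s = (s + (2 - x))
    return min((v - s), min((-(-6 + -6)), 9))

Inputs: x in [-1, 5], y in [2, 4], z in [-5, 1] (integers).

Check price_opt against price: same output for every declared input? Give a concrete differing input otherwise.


Not equivalent: x=-1, y=2, z=-5 separates them (-41 vs -40).
price: r=12, then u=-17, then v=0, then (i=2), then v=-34, then s=1, then (i=-2), then s=4, then (i=-1), then s=7, then returns -41
price_opt: u=-17, then v=1, then s=1, then v=-33, then p=8, then s=4, then t=11, then s=7, then returns -40
verdict: not equivalent; witness: x=-1, y=2, z=-5


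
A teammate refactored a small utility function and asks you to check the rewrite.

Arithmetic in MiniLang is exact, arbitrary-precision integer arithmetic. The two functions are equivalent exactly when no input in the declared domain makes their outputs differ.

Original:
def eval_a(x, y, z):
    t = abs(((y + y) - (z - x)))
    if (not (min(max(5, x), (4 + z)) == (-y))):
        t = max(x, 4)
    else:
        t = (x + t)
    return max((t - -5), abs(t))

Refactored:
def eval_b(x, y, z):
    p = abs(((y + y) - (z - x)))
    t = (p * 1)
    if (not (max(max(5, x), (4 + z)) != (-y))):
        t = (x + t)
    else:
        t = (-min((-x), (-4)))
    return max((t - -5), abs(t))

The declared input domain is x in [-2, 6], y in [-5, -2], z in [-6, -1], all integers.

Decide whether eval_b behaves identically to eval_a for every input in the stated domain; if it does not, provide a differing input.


Not equivalent: x=-2, y=-5, z=-5 separates them (9 vs 10).
eval_a: t = 7; (not (min(max(5, x), (4 + z)) == (-y))) -> true; t = 4; return 9
eval_b: p = 7; t = 7; (not (max(max(5, x), (4 + z)) != (-y))) -> true; t = 5; return 10
verdict: not equivalent; witness: x=-2, y=-5, z=-5


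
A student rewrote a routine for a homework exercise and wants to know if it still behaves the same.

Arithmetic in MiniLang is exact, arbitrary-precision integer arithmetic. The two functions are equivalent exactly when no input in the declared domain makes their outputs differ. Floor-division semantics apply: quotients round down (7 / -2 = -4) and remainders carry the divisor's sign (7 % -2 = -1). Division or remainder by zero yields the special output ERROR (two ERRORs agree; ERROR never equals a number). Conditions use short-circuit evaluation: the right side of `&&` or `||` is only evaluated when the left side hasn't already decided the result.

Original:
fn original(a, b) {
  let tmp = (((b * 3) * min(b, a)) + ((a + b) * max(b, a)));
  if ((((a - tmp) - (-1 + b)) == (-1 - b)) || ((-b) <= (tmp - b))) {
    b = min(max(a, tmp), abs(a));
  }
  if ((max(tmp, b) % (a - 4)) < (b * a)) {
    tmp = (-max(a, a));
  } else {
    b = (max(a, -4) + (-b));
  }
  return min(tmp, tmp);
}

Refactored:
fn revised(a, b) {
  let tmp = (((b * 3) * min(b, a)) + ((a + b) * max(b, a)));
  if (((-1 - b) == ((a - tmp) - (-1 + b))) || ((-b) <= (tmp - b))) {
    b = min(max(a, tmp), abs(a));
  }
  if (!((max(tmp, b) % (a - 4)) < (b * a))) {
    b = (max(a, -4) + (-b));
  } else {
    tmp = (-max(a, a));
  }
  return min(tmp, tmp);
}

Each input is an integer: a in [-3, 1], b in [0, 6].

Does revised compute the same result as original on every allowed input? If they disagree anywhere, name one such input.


Equivalent — the differences include boolean connective usage differs, yet no declared input distinguishes the two.
As a probe, take a=-2, b=5: original runs tmp=-15, then ((((a - tmp) - (-1 + b)) == (-1 - b)) || ((-b) <= (tmp - b))) is false, then ((max(tmp, b) % (a - 4)) < (b * a)) is false, then b=-7, then returns -15; revised runs tmp=-15, then (((-1 - b) == ((a - tmp) - (-1 + b))) || ((-b) <= (tmp - b))) is false, then (!((max(tmp, b) % (a - 4)) < (b * a))) is true, then b=-7, then returns -15; both end at -15.
An exhaustive pass over the 35 declared inputs shows identical outputs.
verdict: equivalent


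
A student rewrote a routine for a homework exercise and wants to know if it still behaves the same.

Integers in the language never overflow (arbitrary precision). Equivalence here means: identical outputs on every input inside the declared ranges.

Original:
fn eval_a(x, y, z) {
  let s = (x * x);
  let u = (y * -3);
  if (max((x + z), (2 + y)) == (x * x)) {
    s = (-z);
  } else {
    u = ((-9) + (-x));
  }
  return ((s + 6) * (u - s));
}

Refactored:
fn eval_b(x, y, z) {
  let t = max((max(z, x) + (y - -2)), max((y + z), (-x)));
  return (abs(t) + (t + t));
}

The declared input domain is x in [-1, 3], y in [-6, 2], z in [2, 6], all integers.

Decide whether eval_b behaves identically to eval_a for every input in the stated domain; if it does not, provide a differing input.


Evaluate both at x=-1, y=-6, z=2.
eval_a: s becomes 1; next u becomes 18; next (max((x + z), (2 + y)) == (x * x)) evaluates to true; next s becomes -2; next final value 80
eval_b: t becomes 1; next final value 3
80 against 3: the behavior changed.
verdict: not equivalent; witness: x=-1, y=-6, z=2


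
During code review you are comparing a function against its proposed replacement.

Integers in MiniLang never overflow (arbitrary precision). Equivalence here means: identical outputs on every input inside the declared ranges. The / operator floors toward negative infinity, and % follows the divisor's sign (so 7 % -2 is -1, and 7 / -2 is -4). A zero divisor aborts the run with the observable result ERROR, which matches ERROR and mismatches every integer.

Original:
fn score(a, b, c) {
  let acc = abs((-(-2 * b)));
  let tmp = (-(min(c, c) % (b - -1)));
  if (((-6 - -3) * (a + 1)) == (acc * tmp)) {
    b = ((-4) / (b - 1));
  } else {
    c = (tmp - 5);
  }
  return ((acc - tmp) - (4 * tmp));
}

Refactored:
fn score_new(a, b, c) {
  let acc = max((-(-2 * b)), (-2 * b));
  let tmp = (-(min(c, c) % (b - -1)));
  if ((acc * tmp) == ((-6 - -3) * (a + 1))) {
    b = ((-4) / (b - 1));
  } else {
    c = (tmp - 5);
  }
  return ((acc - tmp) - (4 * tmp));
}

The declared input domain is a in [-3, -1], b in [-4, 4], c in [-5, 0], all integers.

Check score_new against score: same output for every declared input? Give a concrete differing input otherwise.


Changes here: min/max/abs usage differs, plus constant usage differs, plus arithmetic usage differs; the full 162-point sweep finds no disagreement.
verdict: equivalent


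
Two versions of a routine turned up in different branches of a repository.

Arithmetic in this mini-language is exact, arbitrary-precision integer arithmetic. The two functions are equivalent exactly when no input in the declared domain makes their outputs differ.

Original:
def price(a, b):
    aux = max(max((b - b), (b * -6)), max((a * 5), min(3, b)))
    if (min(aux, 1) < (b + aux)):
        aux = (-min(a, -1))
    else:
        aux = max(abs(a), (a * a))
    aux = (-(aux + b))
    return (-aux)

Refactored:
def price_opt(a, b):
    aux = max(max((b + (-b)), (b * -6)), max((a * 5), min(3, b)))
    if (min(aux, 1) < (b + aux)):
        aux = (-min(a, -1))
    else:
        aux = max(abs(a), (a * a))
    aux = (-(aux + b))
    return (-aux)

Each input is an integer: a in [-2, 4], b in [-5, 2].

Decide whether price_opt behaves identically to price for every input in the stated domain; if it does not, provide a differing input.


The two versions differ — the changes include arithmetic usage differs.
One worked example (a=3, b=-1) — price: aux=15, then (min(aux, 1) < (b + aux)) is true, then aux=1, then aux=0, then returns 0; price_opt: aux=15, then (min(aux, 1) < (b + aux)) is true, then aux=1, then aux=0, then returns 0; agreement on 0.
Checked all 56 inputs in the declared domain: the outputs agree on every one.
verdict: equivalent


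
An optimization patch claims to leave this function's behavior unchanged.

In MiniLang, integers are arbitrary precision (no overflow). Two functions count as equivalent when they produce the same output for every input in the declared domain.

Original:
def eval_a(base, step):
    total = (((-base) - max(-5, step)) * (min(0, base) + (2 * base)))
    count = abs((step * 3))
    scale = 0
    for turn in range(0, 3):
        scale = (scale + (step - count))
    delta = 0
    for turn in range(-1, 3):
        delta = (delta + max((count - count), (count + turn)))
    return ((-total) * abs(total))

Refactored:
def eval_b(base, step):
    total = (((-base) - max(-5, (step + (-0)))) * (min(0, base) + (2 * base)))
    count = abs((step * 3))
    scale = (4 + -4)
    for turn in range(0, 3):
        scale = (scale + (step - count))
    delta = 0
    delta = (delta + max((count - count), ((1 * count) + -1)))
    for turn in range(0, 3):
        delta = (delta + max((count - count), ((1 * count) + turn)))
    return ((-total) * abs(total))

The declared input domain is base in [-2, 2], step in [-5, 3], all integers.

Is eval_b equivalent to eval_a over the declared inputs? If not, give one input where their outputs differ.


The two are interchangeable: loop structure differs, and constant usage differs, and arithmetic usage differs, and min/max/abs usage differs, and statement counts differ, and every declared input agrees.
As a probe, take base=0, step=2: eval_a runs total becomes 0; next count becomes 6; next scale becomes 0; next at turn=0:; next scale becomes -4; next at turn=1:; next scale becomes -8; next at turn=2:; next scale becomes -12; next delta becomes 0; next at turn=-1:; next delta becomes 5; next at turn=0:; next delta becomes 11; next at turn=1:; next delta becomes 18; next at turn=2:; next delta becomes 26; next final value 0; eval_b runs total becomes 0; next count becomes 6; next scale becomes 0; next at turn=0:; next scale becomes -4; next at turn=1:; next scale becomes -8; next at turn=2:; next scale becomes -12; next delta becomes 0; next delta becomes 5; next at turn=0:; next delta becomes 11; next at turn=1:; next delta becomes 18; next at turn=2:; next delta becomes 26; next final value 0; both end at 0.
Across all 45 domain points the two functions coincide.
verdict: equivalent


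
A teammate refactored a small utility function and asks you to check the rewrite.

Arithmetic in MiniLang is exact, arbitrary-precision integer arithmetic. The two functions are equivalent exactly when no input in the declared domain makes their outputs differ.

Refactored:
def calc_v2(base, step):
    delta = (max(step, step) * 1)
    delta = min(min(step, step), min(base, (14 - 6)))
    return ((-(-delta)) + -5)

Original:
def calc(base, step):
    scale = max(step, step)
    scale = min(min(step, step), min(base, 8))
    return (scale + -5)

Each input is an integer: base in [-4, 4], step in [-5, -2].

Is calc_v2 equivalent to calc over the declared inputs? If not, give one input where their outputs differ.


Reading the diff, among the changes: arithmetic usage differs, and constant usage differs, and local variable names differ.
Spot check at base=-4, step=-2 — calc: scale := -2 | scale := -4 | result -9. calc_v2: delta := -2 | delta := -4 | result -9. Both give -9.
Across all 36 domain points the two functions coincide.
verdict: equivalent


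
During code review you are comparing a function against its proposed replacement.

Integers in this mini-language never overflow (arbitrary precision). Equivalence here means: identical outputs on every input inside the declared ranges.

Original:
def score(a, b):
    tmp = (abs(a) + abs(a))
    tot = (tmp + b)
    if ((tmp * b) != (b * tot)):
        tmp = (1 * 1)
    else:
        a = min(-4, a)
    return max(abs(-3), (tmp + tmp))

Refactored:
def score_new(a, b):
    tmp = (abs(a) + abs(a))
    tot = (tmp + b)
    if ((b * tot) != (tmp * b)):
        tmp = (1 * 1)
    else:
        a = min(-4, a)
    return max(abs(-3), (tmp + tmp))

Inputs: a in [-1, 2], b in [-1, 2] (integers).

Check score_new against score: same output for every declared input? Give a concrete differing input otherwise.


This is a faithful refactor — same computation, different form, but the computed results match everywhere.
Spot check at a=1, b=1 — score: tmp := 2 | tot := 3 | ((tmp * b) != (b * tot)): true | tmp := 1 | result 3. score_new: tmp := 2 | tot := 3 | ((b * tot) != (tmp * b)): true | tmp := 1 | result 3. Both give 3.
Across all 16 domain points the two functions coincide.
verdict: equivalent


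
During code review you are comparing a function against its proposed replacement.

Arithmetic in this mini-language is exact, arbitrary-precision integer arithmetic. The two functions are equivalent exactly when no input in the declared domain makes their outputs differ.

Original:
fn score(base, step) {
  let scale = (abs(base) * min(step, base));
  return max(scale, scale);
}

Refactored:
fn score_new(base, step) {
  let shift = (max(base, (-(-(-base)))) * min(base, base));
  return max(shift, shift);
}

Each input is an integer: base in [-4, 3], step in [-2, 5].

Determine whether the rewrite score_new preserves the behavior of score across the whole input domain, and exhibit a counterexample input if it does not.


Not equivalent: base=-1, step=-2 separates them (-2 vs -1).
score: scale=-2, then returns -2
score_new: shift=-1, then returns -1
verdict: not equivalent; witness: base=-1, step=-2


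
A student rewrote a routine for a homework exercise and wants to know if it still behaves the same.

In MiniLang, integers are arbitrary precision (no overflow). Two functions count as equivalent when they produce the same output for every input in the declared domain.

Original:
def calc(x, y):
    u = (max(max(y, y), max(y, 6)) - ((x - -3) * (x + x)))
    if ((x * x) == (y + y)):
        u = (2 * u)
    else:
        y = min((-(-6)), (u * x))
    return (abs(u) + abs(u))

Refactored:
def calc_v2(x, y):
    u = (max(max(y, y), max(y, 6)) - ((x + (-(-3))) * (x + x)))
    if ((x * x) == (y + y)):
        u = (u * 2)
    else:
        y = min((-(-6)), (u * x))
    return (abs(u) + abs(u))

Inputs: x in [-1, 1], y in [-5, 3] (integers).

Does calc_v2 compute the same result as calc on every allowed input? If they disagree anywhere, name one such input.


Side by side, the visible changes include: arithmetic usage differs.
As a probe, take x=-1, y=-4: calc runs u := 10 | ((x * x) == (y + y)): false | y := -10 | result 20; calc_v2 runs u := 10 | ((x * x) == (y + y)): false | y := -10 | result 20; both end at 20.
Sweeping the whole domain (27 inputs) finds no disagreement.
verdict: equivalent


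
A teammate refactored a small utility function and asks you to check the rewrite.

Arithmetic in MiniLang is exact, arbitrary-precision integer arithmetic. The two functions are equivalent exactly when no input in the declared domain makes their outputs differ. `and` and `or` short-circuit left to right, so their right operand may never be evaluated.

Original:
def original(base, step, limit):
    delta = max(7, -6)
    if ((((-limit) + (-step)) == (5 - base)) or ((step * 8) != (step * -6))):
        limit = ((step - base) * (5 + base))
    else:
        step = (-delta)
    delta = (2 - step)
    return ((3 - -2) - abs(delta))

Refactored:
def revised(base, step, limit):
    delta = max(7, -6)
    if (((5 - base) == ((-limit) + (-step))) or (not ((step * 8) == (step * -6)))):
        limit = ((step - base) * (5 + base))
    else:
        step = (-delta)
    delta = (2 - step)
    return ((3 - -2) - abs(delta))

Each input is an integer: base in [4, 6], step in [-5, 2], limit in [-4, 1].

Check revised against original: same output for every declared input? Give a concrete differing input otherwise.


Side by side, the visible changes include: boolean connective usage differs; comparison usage differs.
Tracing base=5, step=-2, limit=0: original: delta=7, then ((((-limit) + (-step)) == (5 - base)) or ((step * 8) != (step * -6))) is true, then limit=-70, then delta=4, then returns 1 | revised: delta=7, then (((5 - base) == ((-limit) + (-step))) or (not ((step * 8) == (step * -6)))) is true, then limit=-70, then delta=4, then returns 1 — matching result 1.
Checked all 144 inputs in the declared domain: the outputs agree on every one.
verdict: equivalent


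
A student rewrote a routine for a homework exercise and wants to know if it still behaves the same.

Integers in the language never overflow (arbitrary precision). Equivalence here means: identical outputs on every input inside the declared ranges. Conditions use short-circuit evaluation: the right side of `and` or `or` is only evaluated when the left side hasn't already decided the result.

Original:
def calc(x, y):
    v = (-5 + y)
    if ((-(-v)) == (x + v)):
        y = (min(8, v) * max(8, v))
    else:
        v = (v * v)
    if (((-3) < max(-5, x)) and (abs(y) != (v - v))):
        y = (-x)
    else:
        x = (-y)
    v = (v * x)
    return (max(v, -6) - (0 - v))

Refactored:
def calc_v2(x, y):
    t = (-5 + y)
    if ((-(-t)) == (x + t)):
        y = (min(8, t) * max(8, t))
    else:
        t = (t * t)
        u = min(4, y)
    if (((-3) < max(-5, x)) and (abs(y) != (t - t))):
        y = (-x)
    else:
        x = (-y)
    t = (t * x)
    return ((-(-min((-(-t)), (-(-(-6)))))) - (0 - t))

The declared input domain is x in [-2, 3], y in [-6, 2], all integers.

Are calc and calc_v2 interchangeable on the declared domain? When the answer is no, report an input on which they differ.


These are not equivalent — on x=-2, y=-6 the outputs split (-248 vs -484).
calc: v := -11 | ((-(-v)) == (x + v)): false | v := 121 | (((-3) < max(-5, x)) and (abs(y) != (v - v))): true | y := 2 | v := -242 | result -248
calc_v2: t := -11 | ((-(-t)) == (x + t)): false | t := 121 | u := -6 | (((-3) < max(-5, x)) and (abs(y) != (t - t))): true | y := 2 | t := -242 | result -484
verdict: not equivalent; witness: x=-2, y=-6


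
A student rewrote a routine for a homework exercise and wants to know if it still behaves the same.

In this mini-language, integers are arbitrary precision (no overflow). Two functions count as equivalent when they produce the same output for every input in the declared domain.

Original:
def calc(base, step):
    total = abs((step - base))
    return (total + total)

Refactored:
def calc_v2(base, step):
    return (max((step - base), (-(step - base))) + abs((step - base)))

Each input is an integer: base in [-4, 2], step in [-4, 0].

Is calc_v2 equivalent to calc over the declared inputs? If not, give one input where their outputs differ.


The two versions differ — the changes include local variable names differ, statement counts differ, arithmetic usage differs, min/max/abs usage differs.
Tracing base=-3, step=-1: calc: total becomes 2; next final value 4 | calc_v2: final value 4 — matching result 4.
Across all 35 domain points the two functions coincide.
verdict: equivalent


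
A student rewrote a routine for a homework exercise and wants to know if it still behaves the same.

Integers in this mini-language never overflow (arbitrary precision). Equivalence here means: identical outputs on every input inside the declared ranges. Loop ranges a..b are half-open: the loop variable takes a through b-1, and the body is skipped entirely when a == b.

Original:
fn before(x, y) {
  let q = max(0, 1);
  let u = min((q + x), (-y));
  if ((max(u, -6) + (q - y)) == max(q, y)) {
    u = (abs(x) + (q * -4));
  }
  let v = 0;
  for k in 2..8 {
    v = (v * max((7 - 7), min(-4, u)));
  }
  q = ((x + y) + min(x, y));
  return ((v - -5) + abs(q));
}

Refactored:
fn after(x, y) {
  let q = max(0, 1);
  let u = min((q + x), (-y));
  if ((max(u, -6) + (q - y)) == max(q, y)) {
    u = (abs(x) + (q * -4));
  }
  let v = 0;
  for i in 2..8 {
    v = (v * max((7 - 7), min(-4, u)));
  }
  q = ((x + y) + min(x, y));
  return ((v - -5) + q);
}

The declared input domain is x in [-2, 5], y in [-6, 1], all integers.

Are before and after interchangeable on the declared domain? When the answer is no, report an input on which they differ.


Not equivalent: x=-2, y=-6 separates them (19 vs -9).
before: q=1, then u=-1, then ((max(u, -6) + (q - y)) == max(q, y)) is false, then v=0, then (k=2), then v=0, then (k=3), then v=0, then (k=4), then v=0, then (k=5), then v=0, then (k=6), then v=0, then (k=7), then v=0, then q=-14, then returns 19
after: q=1, then u=-1, then ((max(u, -6) + (q - y)) == max(q, y)) is false, then v=0, then (i=2), then v=0, then (i=3), then v=0, then (i=4), then v=0, then (i=5), then v=0, then (i=6), then v=0, then (i=7), then v=0, then q=-14, then returns -9
verdict: not equivalent; witness: x=-2, y=-6


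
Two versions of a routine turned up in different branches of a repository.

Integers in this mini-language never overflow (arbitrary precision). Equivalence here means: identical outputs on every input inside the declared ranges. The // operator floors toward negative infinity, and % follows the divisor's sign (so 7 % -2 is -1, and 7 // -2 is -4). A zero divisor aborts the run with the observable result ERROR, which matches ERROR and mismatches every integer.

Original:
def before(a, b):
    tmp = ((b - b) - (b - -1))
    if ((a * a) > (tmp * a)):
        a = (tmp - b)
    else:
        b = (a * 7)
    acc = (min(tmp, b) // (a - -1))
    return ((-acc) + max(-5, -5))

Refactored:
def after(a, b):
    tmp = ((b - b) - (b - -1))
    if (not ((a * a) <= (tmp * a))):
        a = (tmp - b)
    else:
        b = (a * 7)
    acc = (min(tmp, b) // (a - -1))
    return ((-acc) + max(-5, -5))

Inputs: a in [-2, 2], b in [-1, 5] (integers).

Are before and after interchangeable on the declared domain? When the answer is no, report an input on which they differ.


This is a faithful refactor — comparison usage differs; also boolean connective usage differs, but the computed results match everywhere.
As a probe, take a=1, b=4: before runs tmp becomes -5; next ((a * a) > (tmp * a)) evaluates to true; next a becomes -9; next acc becomes 0; next final value -5; after runs tmp becomes -5; next (not ((a * a) <= (tmp * a))) evaluates to true; next a becomes -9; next acc becomes 0; next final value -5; both end at -5.
Checked all 35 inputs in the declared domain: the outputs agree on every one.
verdict: equivalent


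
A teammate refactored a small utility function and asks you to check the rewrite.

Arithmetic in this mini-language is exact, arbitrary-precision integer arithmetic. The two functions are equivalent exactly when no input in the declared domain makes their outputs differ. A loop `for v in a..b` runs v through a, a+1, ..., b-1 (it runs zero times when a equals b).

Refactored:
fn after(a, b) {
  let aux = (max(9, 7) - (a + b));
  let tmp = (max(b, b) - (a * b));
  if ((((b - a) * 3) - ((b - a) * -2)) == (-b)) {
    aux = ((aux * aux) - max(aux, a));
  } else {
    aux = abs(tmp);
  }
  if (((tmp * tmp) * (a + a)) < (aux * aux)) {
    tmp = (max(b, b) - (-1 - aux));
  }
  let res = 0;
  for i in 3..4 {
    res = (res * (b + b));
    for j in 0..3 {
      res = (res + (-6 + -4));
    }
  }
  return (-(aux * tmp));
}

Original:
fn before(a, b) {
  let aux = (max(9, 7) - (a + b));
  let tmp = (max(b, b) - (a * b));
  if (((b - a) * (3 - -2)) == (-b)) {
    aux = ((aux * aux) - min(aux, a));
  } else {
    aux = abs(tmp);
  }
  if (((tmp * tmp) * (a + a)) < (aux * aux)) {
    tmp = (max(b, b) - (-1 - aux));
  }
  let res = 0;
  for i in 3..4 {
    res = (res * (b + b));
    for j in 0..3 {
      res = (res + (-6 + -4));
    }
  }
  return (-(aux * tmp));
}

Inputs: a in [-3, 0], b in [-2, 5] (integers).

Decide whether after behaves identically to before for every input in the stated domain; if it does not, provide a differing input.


Not equivalent: a=0, b=0 separates them (-6642 vs -5256).
before: aux=9, then tmp=0, then (((b - a) * (3 - -2)) == (-b)) is true, then aux=81, then (((tmp * tmp) * (a + a)) < (aux * aux)) is true, then tmp=82, then res=0, then (i=3), then res=0, then (j=0), then res=-10, then (j=1), then res=-20, then (j=2), then res=-30, then returns -6642
after: aux=9, then tmp=0, then ((((b - a) * 3) - ((b - a) * -2)) == (-b)) is true, then aux=72, then (((tmp * tmp) * (a + a)) < (aux * aux)) is true, then tmp=73, then res=0, then (i=3), then res=0, then (j=0), then res=-10, then (j=1), then res=-20, then (j=2), then res=-30, then returns -5256
verdict: not equivalent; witness: a=0, b=0


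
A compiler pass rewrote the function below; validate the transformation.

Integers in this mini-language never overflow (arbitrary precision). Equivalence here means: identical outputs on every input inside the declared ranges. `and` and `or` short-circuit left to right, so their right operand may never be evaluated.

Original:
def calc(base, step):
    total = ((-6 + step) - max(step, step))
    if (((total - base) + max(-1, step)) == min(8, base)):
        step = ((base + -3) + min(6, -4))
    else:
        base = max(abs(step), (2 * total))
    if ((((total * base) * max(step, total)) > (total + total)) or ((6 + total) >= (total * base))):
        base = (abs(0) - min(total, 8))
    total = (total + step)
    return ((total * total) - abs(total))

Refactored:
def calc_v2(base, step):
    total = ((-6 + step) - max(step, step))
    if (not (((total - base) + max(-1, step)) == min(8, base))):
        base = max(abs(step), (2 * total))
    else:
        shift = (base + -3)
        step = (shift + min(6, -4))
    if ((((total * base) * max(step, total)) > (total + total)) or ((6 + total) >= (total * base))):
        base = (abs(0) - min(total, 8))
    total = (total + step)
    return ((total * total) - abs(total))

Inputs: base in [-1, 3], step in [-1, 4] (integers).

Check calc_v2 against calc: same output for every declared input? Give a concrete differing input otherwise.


Although statement counts differ, plus local variable names differ, plus boolean connective usage differs, 30/30 inputs agree.
verdict: equivalent


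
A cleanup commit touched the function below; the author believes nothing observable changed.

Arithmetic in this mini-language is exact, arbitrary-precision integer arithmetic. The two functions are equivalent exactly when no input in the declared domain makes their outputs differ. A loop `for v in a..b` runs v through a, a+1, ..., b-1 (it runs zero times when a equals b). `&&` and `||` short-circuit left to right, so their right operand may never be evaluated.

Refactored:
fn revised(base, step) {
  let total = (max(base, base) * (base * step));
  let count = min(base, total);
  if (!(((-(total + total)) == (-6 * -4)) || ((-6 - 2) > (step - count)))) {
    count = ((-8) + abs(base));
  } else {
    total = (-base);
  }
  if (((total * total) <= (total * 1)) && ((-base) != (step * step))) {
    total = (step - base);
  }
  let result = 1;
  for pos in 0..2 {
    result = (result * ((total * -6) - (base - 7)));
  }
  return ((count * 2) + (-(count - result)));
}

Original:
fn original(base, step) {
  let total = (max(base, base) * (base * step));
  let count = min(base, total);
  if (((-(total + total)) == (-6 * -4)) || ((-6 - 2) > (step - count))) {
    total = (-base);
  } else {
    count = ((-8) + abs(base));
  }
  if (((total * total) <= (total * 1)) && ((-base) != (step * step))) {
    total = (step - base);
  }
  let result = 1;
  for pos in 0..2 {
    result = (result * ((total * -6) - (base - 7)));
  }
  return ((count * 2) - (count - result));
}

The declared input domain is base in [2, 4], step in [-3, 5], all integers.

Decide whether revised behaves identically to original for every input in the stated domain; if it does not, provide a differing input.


The two are interchangeable: arithmetic usage differs; and boolean connective usage differs, and every declared input agrees.
Spot check at base=4, step=-1 — original: total := -16 | count := -16 | (((-(total + total)) == (-6 * -4)) || ((-6 - 2) > (step - count))): false | count := -4 | (((total * total) <= (total * 1)) && ((-base) != (step * step))): false | result := 1 | iter pos=0: | result := 99 | iter pos=1: | result := 9801 | result 9797. revised: total := -16 | count := -16 | (!(((-(total + total)) == (-6 * -4)) || ((-6 - 2) > (step - count)))): true | count := -4 | (((total * total) <= (total * 1)) && ((-base) != (step * step))): false | result := 1 | iter pos=0: | result := 99 | iter pos=1: | result := 9801 | result 9797. Both give 9797.
Across all 27 domain points the two functions coincide.
verdict: equivalent


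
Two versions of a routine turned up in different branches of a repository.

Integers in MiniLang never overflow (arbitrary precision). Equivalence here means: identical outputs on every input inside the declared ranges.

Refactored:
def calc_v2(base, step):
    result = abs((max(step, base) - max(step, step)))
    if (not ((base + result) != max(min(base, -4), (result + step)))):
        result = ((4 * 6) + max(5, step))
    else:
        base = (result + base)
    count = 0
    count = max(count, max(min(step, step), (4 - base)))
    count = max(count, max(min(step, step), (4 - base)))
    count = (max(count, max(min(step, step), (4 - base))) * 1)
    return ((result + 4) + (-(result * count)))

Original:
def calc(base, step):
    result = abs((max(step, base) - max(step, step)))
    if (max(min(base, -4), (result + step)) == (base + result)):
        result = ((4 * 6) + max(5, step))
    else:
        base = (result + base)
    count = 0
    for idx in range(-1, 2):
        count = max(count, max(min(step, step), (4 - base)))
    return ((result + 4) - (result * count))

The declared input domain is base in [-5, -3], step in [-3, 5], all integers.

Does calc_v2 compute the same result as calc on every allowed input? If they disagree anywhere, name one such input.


Comparing the listings, the differences include: constant usage differs; also arithmetic usage differs; also min/max/abs usage differs; also statement counts differ; also local variable names differ; also loop structure differs; also boolean connective usage differs; also comparison usage differs.
Spot check at base=-3, step=-1 — calc: result=0, then (max(min(base, -4), (result + step)) == (base + result)) is false, then base=-3, then count=0, then (idx=-1), then count=7, then (idx=0), then count=7, then (idx=1), then count=7, then returns 4. calc_v2: result=0, then (not ((base + result) != max(min(base, -4), (result + step)))) is false, then base=-3, then count=0, then count=7, then count=7, then count=7, then returns 4. Both give 4.
Across all 27 domain points the two functions coincide.
verdict: equivalent


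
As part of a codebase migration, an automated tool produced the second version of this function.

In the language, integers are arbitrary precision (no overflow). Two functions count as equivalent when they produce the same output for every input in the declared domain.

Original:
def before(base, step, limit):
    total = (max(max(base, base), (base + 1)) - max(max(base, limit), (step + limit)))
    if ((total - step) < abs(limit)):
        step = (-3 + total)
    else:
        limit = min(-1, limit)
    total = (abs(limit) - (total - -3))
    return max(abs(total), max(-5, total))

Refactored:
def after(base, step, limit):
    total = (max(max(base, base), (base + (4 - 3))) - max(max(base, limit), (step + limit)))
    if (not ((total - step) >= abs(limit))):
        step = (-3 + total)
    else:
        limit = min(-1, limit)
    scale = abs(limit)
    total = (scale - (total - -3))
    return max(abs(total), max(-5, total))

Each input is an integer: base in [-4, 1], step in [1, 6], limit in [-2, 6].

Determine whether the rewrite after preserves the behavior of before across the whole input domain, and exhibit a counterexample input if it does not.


Differences: boolean connective usage differs; and arithmetic usage differs; and statement counts differ; and local variable names differ; and comparison usage differs; and constant usage differs — yet all 324 inputs agree.
verdict: equivalent


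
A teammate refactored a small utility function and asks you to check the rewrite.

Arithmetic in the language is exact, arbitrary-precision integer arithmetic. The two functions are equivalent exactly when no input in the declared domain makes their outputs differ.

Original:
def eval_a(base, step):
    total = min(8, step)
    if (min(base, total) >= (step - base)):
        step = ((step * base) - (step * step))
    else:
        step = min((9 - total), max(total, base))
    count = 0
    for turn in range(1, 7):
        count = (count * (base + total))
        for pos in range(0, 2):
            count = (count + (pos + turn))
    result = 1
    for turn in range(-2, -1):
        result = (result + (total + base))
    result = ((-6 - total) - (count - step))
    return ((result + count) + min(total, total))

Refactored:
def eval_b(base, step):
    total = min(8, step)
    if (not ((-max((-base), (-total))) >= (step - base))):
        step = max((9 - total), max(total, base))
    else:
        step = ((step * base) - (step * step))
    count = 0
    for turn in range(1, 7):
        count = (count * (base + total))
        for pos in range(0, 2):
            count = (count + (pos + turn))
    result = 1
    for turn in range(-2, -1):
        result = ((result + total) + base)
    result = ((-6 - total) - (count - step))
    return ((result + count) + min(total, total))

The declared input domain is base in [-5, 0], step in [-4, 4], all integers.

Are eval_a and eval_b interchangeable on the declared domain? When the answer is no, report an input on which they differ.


These are not equivalent — on base=-5, step=-4 the outputs split (-10 vs 7).
eval_a: total := -4 | (min(base, total) >= (step - base)): false | step := -4 | count := 0 | iter turn=1: | count := 0 | iter pos=0: | count := 1 | iter pos=1: | count := 3 | iter turn=2: | count := -27 | iter pos=0: | count := -25 | iter pos=1: | count := -22 | iter turn=3: | count := 198 | iter pos=0: | count := 201 | iter pos=1: | count := 205 | iter turn=4: | count := -1845 | iter pos=0: | count := -1841 | iter pos=1: | count := -1836 | iter turn=5: | count := 16524 | iter pos=0: | count := 16529 | iter pos=1: | count := 16535 | iter turn=6: | count := -148815 | iter pos=0: | count := -148809 | iter pos=1: | count := -148802 | result := 1 | iter turn=-2: | result := -8 | result := 148796 | result -10
eval_b: total := -4 | (not ((-max((-base), (-total))) >= (step - base))): true | step := 13 | count := 0 | iter turn=1: | count := 0 | iter pos=0: | count := 1 | iter pos=1: | count := 3 | iter turn=2: | count := -27 | iter pos=0: | count := -25 | iter pos=1: | count := -22 | iter turn=3: | count := 198 | iter pos=0: | count := 201 | iter pos=1: | count := 205 | iter turn=4: | count := -1845 | iter pos=0: | count := -1841 | iter pos=1: | count := -1836 | iter turn=5: | count := 16524 | iter pos=0: | count := 16529 | iter pos=1: | count := 16535 | iter turn=6: | count := -148815 | iter pos=0: | count := -148809 | iter pos=1: | count := -148802 | result := 1 | iter turn=-2: | result := -8 | result := 148813 | result 7
verdict: not equivalent; witness: base=-5, step=-4
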